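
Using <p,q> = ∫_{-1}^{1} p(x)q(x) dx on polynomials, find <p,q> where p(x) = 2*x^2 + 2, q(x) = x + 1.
<p,q> = 16/3

Expand the product: p(x)·q(x) = 2*x^3 + 2*x^2 + 2*x + 2.
∫_{-1}^{1} of each monomial x^k gives [2/(k+1) if k even, 0 if k odd]. Integrating term-by-term (or equivalently evaluating the antiderivative F(x) = x^4/2 + 2*x^3/3 + x^2 + 2*x at the endpoints):
  F(1) − F(−1) = 25/6 − (-7/6) = 16/3.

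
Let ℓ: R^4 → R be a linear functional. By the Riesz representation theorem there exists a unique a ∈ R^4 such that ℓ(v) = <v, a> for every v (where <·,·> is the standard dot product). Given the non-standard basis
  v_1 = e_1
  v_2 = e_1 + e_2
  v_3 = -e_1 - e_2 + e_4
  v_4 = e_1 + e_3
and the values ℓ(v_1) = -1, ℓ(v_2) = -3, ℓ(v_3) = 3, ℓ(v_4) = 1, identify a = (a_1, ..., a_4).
a = (-1, -2, 2, 0)

Write a = (a_1, ..., a_4) in the standard basis. For each basis vector v_i, ℓ(v_i) = <v_i, a> is a linear equation in the a_j's. Collect the n equations into a matrix system V a = ℓ, where row i of V is v_i (expressed in the standard basis). Since V is invertible (lower-triangular with 1s on the diagonal, up to permutation), solve by back-substitution:
  V =
[[1, 0, 0, 0],
 [1, 1, 0, 0],
 [-1, -1, 0, 1],
 [1, 0, 1, 0]]
  V a = (-1, -3, 3, 1)
Solving gives a = (-1, -2, 2, 0).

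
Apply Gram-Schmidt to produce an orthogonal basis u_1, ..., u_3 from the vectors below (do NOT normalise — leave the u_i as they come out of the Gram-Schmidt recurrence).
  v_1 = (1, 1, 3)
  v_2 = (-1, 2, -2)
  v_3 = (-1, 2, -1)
Orthogonal basis:
  u_1 = (1, 1, 3)
  u_2 = (-6/11, 27/11, -7/11)
  u_3 = (-12/37, -3/74, 9/74)

Apply the Gram-Schmidt recurrence
  u_1 = v_1
  u_i = v_i − Σ_{j<i} ((v_i · u_j) / (u_j · u_j)) · u_j.

Step by step this gives:
  u_1 = (1, 1, 3)
  u_2 = (-6/11, 27/11, -7/11)
  u_3 = (-12/37, -3/74, 9/74)

Orthogonality check:
  u_2 · u_1 = 0 (should be 0)
  u_3 · u_1 = 0 (should be 0)
  u_3 · u_2 = 0 (should be 0)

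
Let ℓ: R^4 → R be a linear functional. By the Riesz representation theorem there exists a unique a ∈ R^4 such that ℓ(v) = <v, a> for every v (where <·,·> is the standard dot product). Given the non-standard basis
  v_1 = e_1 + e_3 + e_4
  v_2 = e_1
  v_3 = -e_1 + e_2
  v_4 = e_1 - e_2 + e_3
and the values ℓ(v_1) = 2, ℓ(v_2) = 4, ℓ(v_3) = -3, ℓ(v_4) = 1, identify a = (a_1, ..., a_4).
a = (4, 1, -2, 0)

Write a = (a_1, ..., a_4) in the standard basis. For each basis vector v_i, ℓ(v_i) = <v_i, a> is a linear equation in the a_j's. Collect the n equations into a matrix system V a = ℓ, where row i of V is v_i (expressed in the standard basis). Since V is invertible (lower-triangular with 1s on the diagonal, up to permutation), solve by back-substitution:
  V =
[[1, 0, 1, 1],
 [1, 0, 0, 0],
 [-1, 1, 0, 0],
 [1, -1, 1, 0]]
  V a = (2, 4, -3, 1)
Solving gives a = (4, 1, -2, 0).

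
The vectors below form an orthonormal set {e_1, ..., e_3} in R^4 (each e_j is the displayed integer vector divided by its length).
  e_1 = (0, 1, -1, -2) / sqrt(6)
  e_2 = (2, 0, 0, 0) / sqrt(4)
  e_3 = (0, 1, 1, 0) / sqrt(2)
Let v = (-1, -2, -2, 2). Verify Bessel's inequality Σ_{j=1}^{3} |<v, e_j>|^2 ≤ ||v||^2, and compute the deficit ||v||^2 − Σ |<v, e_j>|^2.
Σ |<v, e_j>|^2 = 35/3; ||v||^2 = 13; deficit = 4/3

Write each e_j = u_j / sqrt(<u_j, u_j>) where u_j is the displayed integer vector. Then <v, e_j> = <v, u_j> / sqrt(<u_j, u_j>), so |<v, e_j>|^2 = <v, u_j>^2 / <u_j, u_j>.
Coefficients: <v, e_1> = -4/sqrt(6), <v, e_2> = -2/sqrt(4), <v, e_3> = -4/sqrt(2).
Square and sum: Σ |<v, e_j>|^2 = 35/3.
Compute ||v||^2 = v·v = 13.
Deficit = 13 − 35/3 = 4/3 ≥ 0, confirming Bessel's inequality. (The deficit equals ||v − Σ <v,e_j> e_j||^2, the squared distance from v to span{e_j}.)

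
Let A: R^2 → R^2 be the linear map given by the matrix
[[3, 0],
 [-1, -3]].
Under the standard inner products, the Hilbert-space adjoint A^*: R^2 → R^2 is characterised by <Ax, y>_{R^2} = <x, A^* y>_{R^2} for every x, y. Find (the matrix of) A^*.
A^* = A^T =
[[3, -1],
 [0, -3]]

For real matrices with standard dot products, the defining identity <Ax, y> = <x, A^* y> gives (Ax)^T y = x^T (A^*) y, i.e. x^T A^T y = x^T (A^*) y. Since this holds for all x, y, we must have A^* = A^T. Therefore
A^* =
[[3, -1],
 [0, -3]].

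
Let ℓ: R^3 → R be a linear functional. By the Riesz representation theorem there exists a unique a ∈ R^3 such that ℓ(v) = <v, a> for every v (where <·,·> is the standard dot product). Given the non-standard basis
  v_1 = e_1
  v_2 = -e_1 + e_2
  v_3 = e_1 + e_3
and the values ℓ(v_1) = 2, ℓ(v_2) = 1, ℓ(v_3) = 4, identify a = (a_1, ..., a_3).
a = (2, 3, 2)

Write a = (a_1, ..., a_3) in the standard basis. For each basis vector v_i, ℓ(v_i) = <v_i, a> is a linear equation in the a_j's. Collect the n equations into a matrix system V a = ℓ, where row i of V is v_i (expressed in the standard basis). Since V is invertible (lower-triangular with 1s on the diagonal, up to permutation), solve by back-substitution:
  V =
[[1, 0, 0],
 [-1, 1, 0],
 [1, 0, 1]]
  V a = (2, 1, 4)
Solving gives a = (2, 3, 2).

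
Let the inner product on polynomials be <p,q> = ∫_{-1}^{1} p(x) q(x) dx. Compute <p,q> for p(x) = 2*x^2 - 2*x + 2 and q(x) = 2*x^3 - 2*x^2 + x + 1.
<p,q> = -28/15

Expand the product: p(x)·q(x) = 4*x^5 - 8*x^4 + 10*x^3 - 4*x^2 + 2.
∫_{-1}^{1} of each monomial x^k gives [2/(k+1) if k even, 0 if k odd]. Integrating term-by-term (or equivalently evaluating the antiderivative F(x) = 2*x^6/3 - 8*x^5/5 + 5*x^4/2 - 4*x^3/3 + 2*x at the endpoints):
  F(1) − F(−1) = 67/30 − (41/10) = -28/15.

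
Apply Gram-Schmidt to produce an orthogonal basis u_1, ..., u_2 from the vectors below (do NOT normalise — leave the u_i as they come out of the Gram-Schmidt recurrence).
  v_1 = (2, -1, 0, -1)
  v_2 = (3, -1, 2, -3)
Orthogonal basis:
  u_1 = (2, -1, 0, -1)
  u_2 = (-1/3, 2/3, 2, -4/3)

Apply the Gram-Schmidt recurrence
  u_1 = v_1
  u_i = v_i − Σ_{j<i} ((v_i · u_j) / (u_j · u_j)) · u_j.

Step by step this gives:
  u_1 = (2, -1, 0, -1)
  u_2 = (-1/3, 2/3, 2, -4/3)

Orthogonality check:
  u_2 · u_1 = 0 (should be 0)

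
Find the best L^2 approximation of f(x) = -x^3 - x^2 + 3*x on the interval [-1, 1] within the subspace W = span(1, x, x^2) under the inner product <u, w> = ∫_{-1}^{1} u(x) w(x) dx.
g(x) = -x^2 + 12*x/5

The best approximation g ∈ W is the orthogonal projection of f onto W. Writing g = a_0 + a_1 x + a_2 x^2, the coefficients solve the normal equations G · a = b where
  G_{ij} = <φ_i, φ_j> and b_i = <f, φ_i>, with φ_0 = 1, φ_1 = x, φ_2 = x^2.
G =
  [2, 0, 2/3]
  [0, 2/3, 0]
  [2/3, 0, 2/5],
b = (-2/3, 8/5, -2/5).
Solving gives a_0 = 0, a_1 = 12/5, a_2 = -1, so
  g(x) = -x^2 + 12*x/5.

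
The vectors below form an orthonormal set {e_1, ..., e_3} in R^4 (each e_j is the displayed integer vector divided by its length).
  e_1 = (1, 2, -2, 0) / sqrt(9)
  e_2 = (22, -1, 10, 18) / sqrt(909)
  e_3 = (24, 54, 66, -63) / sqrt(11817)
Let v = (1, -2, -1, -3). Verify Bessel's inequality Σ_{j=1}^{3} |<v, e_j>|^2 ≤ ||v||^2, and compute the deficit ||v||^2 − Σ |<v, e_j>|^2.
Σ |<v, e_j>|^2 = 2; ||v||^2 = 15; deficit = 13

Write each e_j = u_j / sqrt(<u_j, u_j>) where u_j is the displayed integer vector. Then <v, e_j> = <v, u_j> / sqrt(<u_j, u_j>), so |<v, e_j>|^2 = <v, u_j>^2 / <u_j, u_j>.
Coefficients: <v, e_1> = -1/sqrt(9), <v, e_2> = -40/sqrt(909), <v, e_3> = 39/sqrt(11817).
Square and sum: Σ |<v, e_j>|^2 = 2.
Compute ||v||^2 = v·v = 15.
Deficit = 15 − 2 = 13 ≥ 0, confirming Bessel's inequality. (The deficit equals ||v − Σ <v,e_j> e_j||^2, the squared distance from v to span{e_j}.)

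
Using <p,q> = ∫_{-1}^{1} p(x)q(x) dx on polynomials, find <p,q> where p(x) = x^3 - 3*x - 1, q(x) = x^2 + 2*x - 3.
<p,q> = 32/15

Expand the product: p(x)·q(x) = x^5 + 2*x^4 - 6*x^3 - 7*x^2 + 7*x + 3.
∫_{-1}^{1} of each monomial x^k gives [2/(k+1) if k even, 0 if k odd]. Integrating term-by-term (or equivalently evaluating the antiderivative F(x) = x^6/6 + 2*x^5/5 - 3*x^4/2 - 7*x^3/3 + 7*x^2/2 + 3*x at the endpoints):
  F(1) − F(−1) = 97/30 − (11/10) = 32/15.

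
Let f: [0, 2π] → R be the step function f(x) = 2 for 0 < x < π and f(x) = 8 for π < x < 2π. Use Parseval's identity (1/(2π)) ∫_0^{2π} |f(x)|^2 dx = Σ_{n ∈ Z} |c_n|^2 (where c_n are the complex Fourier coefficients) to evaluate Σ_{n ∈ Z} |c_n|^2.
Σ |c_n|^2 = 34

Parseval equates the L^2 energy of f (normalised by 1/(2π)) with the ℓ^2 sum of its Fourier coefficients: (1/(2π)) ∫_0^{2π} |f|^2 = Σ |c_n|^2.
Compute the left side: (1/(2π)) [∫_0^π 2^2 dx + ∫_π^{2π} 8^2 dx] = (1/(2π)) · (4π + 64π) = (4 + 64)/2 = 34.
So Σ_{n ∈ Z} |c_n|^2 = 34.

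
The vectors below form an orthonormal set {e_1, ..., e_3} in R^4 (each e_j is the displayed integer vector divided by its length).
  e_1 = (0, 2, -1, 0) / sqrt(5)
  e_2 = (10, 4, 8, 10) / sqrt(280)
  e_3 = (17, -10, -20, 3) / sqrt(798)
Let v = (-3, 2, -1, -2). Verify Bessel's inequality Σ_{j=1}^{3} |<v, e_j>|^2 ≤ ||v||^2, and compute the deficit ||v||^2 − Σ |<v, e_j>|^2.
Σ |<v, e_j>|^2 = 18; ||v||^2 = 18; deficit = 0

Write each e_j = u_j / sqrt(<u_j, u_j>) where u_j is the displayed integer vector. Then <v, e_j> = <v, u_j> / sqrt(<u_j, u_j>), so |<v, e_j>|^2 = <v, u_j>^2 / <u_j, u_j>.
Coefficients: <v, e_1> = 5/sqrt(5), <v, e_2> = -50/sqrt(280), <v, e_3> = -57/sqrt(798).
Square and sum: Σ |<v, e_j>|^2 = 18.
Compute ||v||^2 = v·v = 18.
Deficit = 18 − 18 = 0 ≥ 0, confirming Bessel's inequality. (The deficit equals ||v − Σ <v,e_j> e_j||^2, the squared distance from v to span{e_j}.)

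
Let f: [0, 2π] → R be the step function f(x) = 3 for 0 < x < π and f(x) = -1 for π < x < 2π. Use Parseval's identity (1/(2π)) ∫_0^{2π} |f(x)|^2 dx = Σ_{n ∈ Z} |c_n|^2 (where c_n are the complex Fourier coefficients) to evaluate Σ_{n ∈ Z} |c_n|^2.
Σ |c_n|^2 = 5

Parseval equates the L^2 energy of f (normalised by 1/(2π)) with the ℓ^2 sum of its Fourier coefficients: (1/(2π)) ∫_0^{2π} |f|^2 = Σ |c_n|^2.
Compute the left side: (1/(2π)) [∫_0^π 3^2 dx + ∫_π^{2π} (-1)^2 dx] = (1/(2π)) · (9π + 1π) = (9 + 1)/2 = 5.
So Σ_{n ∈ Z} |c_n|^2 = 5.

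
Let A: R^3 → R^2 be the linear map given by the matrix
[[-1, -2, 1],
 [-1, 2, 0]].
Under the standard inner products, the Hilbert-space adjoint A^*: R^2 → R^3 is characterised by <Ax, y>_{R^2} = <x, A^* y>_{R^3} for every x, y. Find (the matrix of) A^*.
A^* = A^T =
[[-1, -1],
 [-2, 2],
 [1, 0]]

For real matrices with standard dot products, the defining identity <Ax, y> = <x, A^* y> gives (Ax)^T y = x^T (A^*) y, i.e. x^T A^T y = x^T (A^*) y. Since this holds for all x, y, we must have A^* = A^T. Therefore
A^* =
[[-1, -1],
 [-2, 2],
 [1, 0]].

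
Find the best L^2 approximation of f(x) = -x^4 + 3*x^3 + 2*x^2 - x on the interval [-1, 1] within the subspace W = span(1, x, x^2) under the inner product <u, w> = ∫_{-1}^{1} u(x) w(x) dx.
g(x) = 8*x^2/7 + 4*x/5 + 3/35

The best approximation g ∈ W is the orthogonal projection of f onto W. Writing g = a_0 + a_1 x + a_2 x^2, the coefficients solve the normal equations G · a = b where
  G_{ij} = <φ_i, φ_j> and b_i = <f, φ_i>, with φ_0 = 1, φ_1 = x, φ_2 = x^2.
G =
  [2, 0, 2/3]
  [0, 2/3, 0]
  [2/3, 0, 2/5],
b = (14/15, 8/15, 18/35).
Solving gives a_0 = 3/35, a_1 = 4/5, a_2 = 8/7, so
  g(x) = 8*x^2/7 + 4*x/5 + 3/35.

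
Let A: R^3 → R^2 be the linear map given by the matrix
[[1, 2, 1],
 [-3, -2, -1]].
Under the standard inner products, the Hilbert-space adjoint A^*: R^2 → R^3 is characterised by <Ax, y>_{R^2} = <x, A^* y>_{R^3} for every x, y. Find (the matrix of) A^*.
A^* = A^T =
[[1, -3],
 [2, -2],
 [1, -1]]

For real matrices with standard dot products, the defining identity <Ax, y> = <x, A^* y> gives (Ax)^T y = x^T (A^*) y, i.e. x^T A^T y = x^T (A^*) y. Since this holds for all x, y, we must have A^* = A^T. Therefore
A^* =
[[1, -3],
 [2, -2],
 [1, -1]].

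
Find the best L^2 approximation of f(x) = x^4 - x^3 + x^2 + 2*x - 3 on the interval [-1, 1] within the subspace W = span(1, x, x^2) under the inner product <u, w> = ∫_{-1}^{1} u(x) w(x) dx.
g(x) = 13*x^2/7 + 7*x/5 - 108/35

The best approximation g ∈ W is the orthogonal projection of f onto W. Writing g = a_0 + a_1 x + a_2 x^2, the coefficients solve the normal equations G · a = b where
  G_{ij} = <φ_i, φ_j> and b_i = <f, φ_i>, with φ_0 = 1, φ_1 = x, φ_2 = x^2.
G =
  [2, 0, 2/3]
  [0, 2/3, 0]
  [2/3, 0, 2/5],
b = (-74/15, 14/15, -46/35).
Solving gives a_0 = -108/35, a_1 = 7/5, a_2 = 13/7, so
  g(x) = 13*x^2/7 + 7*x/5 - 108/35.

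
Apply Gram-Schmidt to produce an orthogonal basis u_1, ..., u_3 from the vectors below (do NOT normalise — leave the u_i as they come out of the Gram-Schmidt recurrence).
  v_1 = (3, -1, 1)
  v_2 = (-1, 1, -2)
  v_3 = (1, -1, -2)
Orthogonal basis:
  u_1 = (3, -1, 1)
  u_2 = (7/11, 5/11, -16/11)
  u_3 = (-4/15, -4/3, -8/15)

Apply the Gram-Schmidt recurrence
  u_1 = v_1
  u_i = v_i − Σ_{j<i} ((v_i · u_j) / (u_j · u_j)) · u_j.

Step by step this gives:
  u_1 = (3, -1, 1)
  u_2 = (7/11, 5/11, -16/11)
  u_3 = (-4/15, -4/3, -8/15)

Orthogonality check:
  u_2 · u_1 = 0 (should be 0)
  u_3 · u_1 = 0 (should be 0)
  u_3 · u_2 = 0 (should be 0)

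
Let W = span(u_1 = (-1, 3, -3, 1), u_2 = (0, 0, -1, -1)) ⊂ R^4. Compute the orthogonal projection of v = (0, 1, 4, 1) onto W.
proj_W(v) = (1/6, -1/2, 17/6, 13/6)

Set up U = [u_1 | ... | u_2] ∈ R^(4×2). The projector onto W = col(U) is P = U (U^T U)^(-1) U^T.
Compute U^T U =
  [20, 2]
  [2, 2],
and U^T v = (-8, -5).
Solve U^T U · c = U^T v for the coefficients: c = (-1/6, -7/3). The projection is proj_W(v) = U c.
Check: (v - proj_W(v)) · u_1 = 0  (should be 0).
Check: (v - proj_W(v)) · u_2 = 0  (should be 0).
Result: proj_W(v) = (1/6, -1/2, 17/6, 13/6).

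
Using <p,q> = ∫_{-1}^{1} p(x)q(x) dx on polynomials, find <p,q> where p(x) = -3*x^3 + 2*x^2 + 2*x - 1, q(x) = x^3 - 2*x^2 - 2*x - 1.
<p,q> = 8/105

Expand the product: p(x)·q(x) = -3*x^6 + 8*x^5 + 4*x^4 - 6*x^3 - 4*x^2 + 1.
∫_{-1}^{1} of each monomial x^k gives [2/(k+1) if k even, 0 if k odd]. Integrating term-by-term (or equivalently evaluating the antiderivative F(x) = -3*x^7/7 + 4*x^6/3 + 4*x^5/5 - 3*x^4/2 - 4*x^3/3 + x at the endpoints):
  F(1) − F(−1) = -9/70 − (-43/210) = 8/105.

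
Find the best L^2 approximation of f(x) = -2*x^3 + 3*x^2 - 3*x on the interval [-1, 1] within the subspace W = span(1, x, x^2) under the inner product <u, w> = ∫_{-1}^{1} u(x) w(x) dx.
g(x) = 3*x^2 - 21*x/5

The best approximation g ∈ W is the orthogonal projection of f onto W. Writing g = a_0 + a_1 x + a_2 x^2, the coefficients solve the normal equations G · a = b where
  G_{ij} = <φ_i, φ_j> and b_i = <f, φ_i>, with φ_0 = 1, φ_1 = x, φ_2 = x^2.
G =
  [2, 0, 2/3]
  [0, 2/3, 0]
  [2/3, 0, 2/5],
b = (2, -14/5, 6/5).
Solving gives a_0 = 0, a_1 = -21/5, a_2 = 3, so
  g(x) = 3*x^2 - 21*x/5.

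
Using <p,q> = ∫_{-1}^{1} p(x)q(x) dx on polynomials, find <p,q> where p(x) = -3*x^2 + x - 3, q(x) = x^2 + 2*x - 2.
<p,q> = 212/15

Expand the product: p(x)·q(x) = -3*x^4 - 5*x^3 + 5*x^2 - 8*x + 6.
∫_{-1}^{1} of each monomial x^k gives [2/(k+1) if k even, 0 if k odd]. Integrating term-by-term (or equivalently evaluating the antiderivative F(x) = -3*x^5/5 - 5*x^4/4 + 5*x^3/3 - 4*x^2 + 6*x at the endpoints):
  F(1) − F(−1) = 109/60 − (-739/60) = 212/15.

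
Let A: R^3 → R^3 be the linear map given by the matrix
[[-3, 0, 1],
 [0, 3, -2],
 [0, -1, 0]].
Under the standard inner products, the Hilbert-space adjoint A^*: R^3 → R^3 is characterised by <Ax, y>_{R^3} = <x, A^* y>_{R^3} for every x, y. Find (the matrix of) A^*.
A^* = A^T =
[[-3, 0, 0],
 [0, 3, -1],
 [1, -2, 0]]

For real matrices with standard dot products, the defining identity <Ax, y> = <x, A^* y> gives (Ax)^T y = x^T (A^*) y, i.e. x^T A^T y = x^T (A^*) y. Since this holds for all x, y, we must have A^* = A^T. Therefore
A^* =
[[-3, 0, 0],
 [0, 3, -1],
 [1, -2, 0]].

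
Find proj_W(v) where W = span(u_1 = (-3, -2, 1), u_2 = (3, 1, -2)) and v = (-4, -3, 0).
proj_W(v) = (-11/3, -10/3, 1/3)

Set up U = [u_1 | ... | u_2] ∈ R^(3×2). The projector onto W = col(U) is P = U (U^T U)^(-1) U^T.
Compute U^T U =
  [14, -13]
  [-13, 14],
and U^T v = (18, -15).
Solve U^T U · c = U^T v for the coefficients: c = (19/9, 8/9). The projection is proj_W(v) = U c.
Check: (v - proj_W(v)) · u_1 = 0  (should be 0).
Check: (v - proj_W(v)) · u_2 = 0  (should be 0).
Result: proj_W(v) = (-11/3, -10/3, 1/3).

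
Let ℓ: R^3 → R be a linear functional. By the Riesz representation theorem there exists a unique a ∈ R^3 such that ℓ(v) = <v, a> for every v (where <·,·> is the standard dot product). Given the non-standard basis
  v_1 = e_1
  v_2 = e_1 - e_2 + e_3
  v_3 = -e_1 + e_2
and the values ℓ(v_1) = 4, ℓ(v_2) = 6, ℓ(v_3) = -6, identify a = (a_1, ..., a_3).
a = (4, -2, 0)

Write a = (a_1, ..., a_3) in the standard basis. For each basis vector v_i, ℓ(v_i) = <v_i, a> is a linear equation in the a_j's. Collect the n equations into a matrix system V a = ℓ, where row i of V is v_i (expressed in the standard basis). Since V is invertible (lower-triangular with 1s on the diagonal, up to permutation), solve by back-substitution:
  V =
[[1, 0, 0],
 [1, -1, 1],
 [-1, 1, 0]]
  V a = (4, 6, -6)
Solving gives a = (4, -2, 0).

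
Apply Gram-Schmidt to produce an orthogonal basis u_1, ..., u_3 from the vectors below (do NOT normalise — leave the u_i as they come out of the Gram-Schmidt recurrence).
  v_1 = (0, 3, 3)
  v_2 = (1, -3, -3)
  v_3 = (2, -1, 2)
Orthogonal basis:
  u_1 = (0, 3, 3)
  u_2 = (1, 0, 0)
  u_3 = (0, -3/2, 3/2)

Apply the Gram-Schmidt recurrence
  u_1 = v_1
  u_i = v_i − Σ_{j<i} ((v_i · u_j) / (u_j · u_j)) · u_j.

Step by step this gives:
  u_1 = (0, 3, 3)
  u_2 = (1, 0, 0)
  u_3 = (0, -3/2, 3/2)

Orthogonality check:
  u_2 · u_1 = 0 (should be 0)
  u_3 · u_1 = 0 (should be 0)
  u_3 · u_2 = 0 (should be 0)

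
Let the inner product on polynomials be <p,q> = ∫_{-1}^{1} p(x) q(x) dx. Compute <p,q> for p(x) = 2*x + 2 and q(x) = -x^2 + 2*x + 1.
<p,q> = 16/3

Expand the product: p(x)·q(x) = -2*x^3 + 2*x^2 + 6*x + 2.
∫_{-1}^{1} of each monomial x^k gives [2/(k+1) if k even, 0 if k odd]. Integrating term-by-term (or equivalently evaluating the antiderivative F(x) = -x^4/2 + 2*x^3/3 + 3*x^2 + 2*x at the endpoints):
  F(1) − F(−1) = 31/6 − (-1/6) = 16/3.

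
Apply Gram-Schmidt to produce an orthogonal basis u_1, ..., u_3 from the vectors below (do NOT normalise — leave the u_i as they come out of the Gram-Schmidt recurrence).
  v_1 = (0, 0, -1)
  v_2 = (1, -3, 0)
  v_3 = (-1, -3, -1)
Orthogonal basis:
  u_1 = (0, 0, -1)
  u_2 = (1, -3, 0)
  u_3 = (-9/5, -3/5, 0)

Apply the Gram-Schmidt recurrence
  u_1 = v_1
  u_i = v_i − Σ_{j<i} ((v_i · u_j) / (u_j · u_j)) · u_j.

Step by step this gives:
  u_1 = (0, 0, -1)
  u_2 = (1, -3, 0)
  u_3 = (-9/5, -3/5, 0)

Orthogonality check:
  u_2 · u_1 = 0 (should be 0)
  u_3 · u_1 = 0 (should be 0)
  u_3 · u_2 = 0 (should be 0)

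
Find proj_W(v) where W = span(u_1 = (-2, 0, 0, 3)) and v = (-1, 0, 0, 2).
proj_W(v) = (-16/13, 0, 0, 24/13)

Set up U = [u_1 | ... | u_1] ∈ R^(4×1). The projector onto W = col(U) is P = U (U^T U)^(-1) U^T.
Compute U^T U =
  [13],
and U^T v = (8).
Solve U^T U · c = U^T v for the coefficients: c = (8/13). The projection is proj_W(v) = U c.
Check: (v - proj_W(v)) · u_1 = 0  (should be 0).
Result: proj_W(v) = (-16/13, 0, 0, 24/13).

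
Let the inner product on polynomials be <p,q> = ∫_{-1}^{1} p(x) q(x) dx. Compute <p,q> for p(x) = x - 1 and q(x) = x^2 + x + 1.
<p,q> = -2

Expand the product: p(x)·q(x) = x^3 - 1.
∫_{-1}^{1} of each monomial x^k gives [2/(k+1) if k even, 0 if k odd]. Integrating term-by-term (or equivalently evaluating the antiderivative F(x) = x^4/4 - x at the endpoints):
  F(1) − F(−1) = -3/4 − (5/4) = -2.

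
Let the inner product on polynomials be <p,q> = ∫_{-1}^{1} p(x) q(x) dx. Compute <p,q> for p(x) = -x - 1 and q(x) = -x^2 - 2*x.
<p,q> = 2

Expand the product: p(x)·q(x) = x^3 + 3*x^2 + 2*x.
∫_{-1}^{1} of each monomial x^k gives [2/(k+1) if k even, 0 if k odd]. Integrating term-by-term (or equivalently evaluating the antiderivative F(x) = x^4/4 + x^3 + x^2 at the endpoints):
  F(1) − F(−1) = 9/4 − (1/4) = 2.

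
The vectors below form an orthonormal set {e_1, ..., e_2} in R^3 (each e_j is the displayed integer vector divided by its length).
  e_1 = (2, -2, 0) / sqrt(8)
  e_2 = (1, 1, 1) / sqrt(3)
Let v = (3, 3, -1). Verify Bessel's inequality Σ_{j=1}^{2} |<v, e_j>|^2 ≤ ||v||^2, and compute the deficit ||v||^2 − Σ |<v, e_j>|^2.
Σ |<v, e_j>|^2 = 25/3; ||v||^2 = 19; deficit = 32/3

Write each e_j = u_j / sqrt(<u_j, u_j>) where u_j is the displayed integer vector. Then <v, e_j> = <v, u_j> / sqrt(<u_j, u_j>), so |<v, e_j>|^2 = <v, u_j>^2 / <u_j, u_j>.
Coefficients: <v, e_1> = 0/sqrt(8), <v, e_2> = 5/sqrt(3).
Square and sum: Σ |<v, e_j>|^2 = 25/3.
Compute ||v||^2 = v·v = 19.
Deficit = 19 − 25/3 = 32/3 ≥ 0, confirming Bessel's inequality. (The deficit equals ||v − Σ <v,e_j> e_j||^2, the squared distance from v to span{e_j}.)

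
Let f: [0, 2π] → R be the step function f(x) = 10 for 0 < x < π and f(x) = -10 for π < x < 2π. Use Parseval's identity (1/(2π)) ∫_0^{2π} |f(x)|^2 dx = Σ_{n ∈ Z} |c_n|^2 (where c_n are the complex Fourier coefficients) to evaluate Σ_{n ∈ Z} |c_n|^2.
Σ |c_n|^2 = 100

Parseval equates the L^2 energy of f (normalised by 1/(2π)) with the ℓ^2 sum of its Fourier coefficients: (1/(2π)) ∫_0^{2π} |f|^2 = Σ |c_n|^2.
Compute the left side: (1/(2π)) [∫_0^π 10^2 dx + ∫_π^{2π} (-10)^2 dx] = (1/(2π)) · (100π + 100π) = (100 + 100)/2 = 100.
So Σ_{n ∈ Z} |c_n|^2 = 100.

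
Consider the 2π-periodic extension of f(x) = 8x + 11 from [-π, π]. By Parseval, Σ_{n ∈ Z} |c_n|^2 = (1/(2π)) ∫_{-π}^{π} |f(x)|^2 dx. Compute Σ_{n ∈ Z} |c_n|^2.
Σ |c_n|^2 = 64π^2/3 + 121

Expand and integrate term by term over [-π, π]:
  ∫ (8x)^2 dx = 64·(2π^3/3); ∫ 2·8·(11)·x dx = 0 (odd integrand); ∫ 11^2 dx = 121·2π.
So (1/(2π)) ∫_{-π}^{π} (8x + 11)^2 dx = 64π^2/3 + 121 = 64π^2/3 + 121.
Parseval ⇒ Σ |c_n|^2 = 64π^2/3 + 121.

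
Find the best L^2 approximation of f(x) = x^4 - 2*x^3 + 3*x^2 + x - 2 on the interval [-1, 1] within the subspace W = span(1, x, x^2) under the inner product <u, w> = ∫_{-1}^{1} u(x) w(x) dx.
g(x) = 27*x^2/7 - x/5 - 73/35

The best approximation g ∈ W is the orthogonal projection of f onto W. Writing g = a_0 + a_1 x + a_2 x^2, the coefficients solve the normal equations G · a = b where
  G_{ij} = <φ_i, φ_j> and b_i = <f, φ_i>, with φ_0 = 1, φ_1 = x, φ_2 = x^2.
G =
  [2, 0, 2/3]
  [0, 2/3, 0]
  [2/3, 0, 2/5],
b = (-8/5, -2/15, 16/105).
Solving gives a_0 = -73/35, a_1 = -1/5, a_2 = 27/7, so
  g(x) = 27*x^2/7 - x/5 - 73/35.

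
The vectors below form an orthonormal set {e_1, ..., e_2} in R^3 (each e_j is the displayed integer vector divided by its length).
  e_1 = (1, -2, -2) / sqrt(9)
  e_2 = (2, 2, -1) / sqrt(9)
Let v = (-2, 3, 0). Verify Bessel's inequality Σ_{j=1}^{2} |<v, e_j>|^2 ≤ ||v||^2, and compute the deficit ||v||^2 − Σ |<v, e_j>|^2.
Σ |<v, e_j>|^2 = 68/9; ||v||^2 = 13; deficit = 49/9

Write each e_j = u_j / sqrt(<u_j, u_j>) where u_j is the displayed integer vector. Then <v, e_j> = <v, u_j> / sqrt(<u_j, u_j>), so |<v, e_j>|^2 = <v, u_j>^2 / <u_j, u_j>.
Coefficients: <v, e_1> = -8/sqrt(9), <v, e_2> = 2/sqrt(9).
Square and sum: Σ |<v, e_j>|^2 = 68/9.
Compute ||v||^2 = v·v = 13.
Deficit = 13 − 68/9 = 49/9 ≥ 0, confirming Bessel's inequality. (The deficit equals ||v − Σ <v,e_j> e_j||^2, the squared distance from v to span{e_j}.)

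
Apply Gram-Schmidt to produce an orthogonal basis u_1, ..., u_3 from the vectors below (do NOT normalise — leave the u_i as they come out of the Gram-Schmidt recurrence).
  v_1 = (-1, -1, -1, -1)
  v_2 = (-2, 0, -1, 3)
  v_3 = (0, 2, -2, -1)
Orthogonal basis:
  u_1 = (-1, -1, -1, -1)
  u_2 = (-2, 0, -1, 3)
  u_3 = (3/28, 9/4, -51/28, -15/28)

Apply the Gram-Schmidt recurrence
  u_1 = v_1
  u_i = v_i − Σ_{j<i} ((v_i · u_j) / (u_j · u_j)) · u_j.

Step by step this gives:
  u_1 = (-1, -1, -1, -1)
  u_2 = (-2, 0, -1, 3)
  u_3 = (3/28, 9/4, -51/28, -15/28)

Orthogonality check:
  u_2 · u_1 = 0 (should be 0)
  u_3 · u_1 = 0 (should be 0)
  u_3 · u_2 = 0 (should be 0)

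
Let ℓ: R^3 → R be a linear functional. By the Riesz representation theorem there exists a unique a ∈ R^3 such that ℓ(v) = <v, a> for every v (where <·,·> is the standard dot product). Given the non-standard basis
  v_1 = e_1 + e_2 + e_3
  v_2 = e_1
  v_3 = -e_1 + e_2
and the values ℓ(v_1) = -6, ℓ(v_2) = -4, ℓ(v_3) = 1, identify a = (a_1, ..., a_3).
a = (-4, -3, 1)

Write a = (a_1, ..., a_3) in the standard basis. For each basis vector v_i, ℓ(v_i) = <v_i, a> is a linear equation in the a_j's. Collect the n equations into a matrix system V a = ℓ, where row i of V is v_i (expressed in the standard basis). Since V is invertible (lower-triangular with 1s on the diagonal, up to permutation), solve by back-substitution:
  V =
[[1, 1, 1],
 [1, 0, 0],
 [-1, 1, 0]]
  V a = (-6, -4, 1)
Solving gives a = (-4, -3, 1).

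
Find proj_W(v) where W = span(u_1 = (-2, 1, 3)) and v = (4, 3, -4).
proj_W(v) = (17/7, -17/14, -51/14)

Set up U = [u_1 | ... | u_1] ∈ R^(3×1). The projector onto W = col(U) is P = U (U^T U)^(-1) U^T.
Compute U^T U =
  [14],
and U^T v = (-17).
Solve U^T U · c = U^T v for the coefficients: c = (-17/14). The projection is proj_W(v) = U c.
Check: (v - proj_W(v)) · u_1 = 0  (should be 0).
Result: proj_W(v) = (17/7, -17/14, -51/14).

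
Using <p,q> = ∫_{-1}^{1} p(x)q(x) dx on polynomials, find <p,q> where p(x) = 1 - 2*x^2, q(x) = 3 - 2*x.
<p,q> = 2

Expand the product: p(x)·q(x) = 4*x^3 - 6*x^2 - 2*x + 3.
∫_{-1}^{1} of each monomial x^k gives [2/(k+1) if k even, 0 if k odd]. Integrating term-by-term (or equivalently evaluating the antiderivative F(x) = x^4 - 2*x^3 - x^2 + 3*x at the endpoints):
  F(1) − F(−1) = 1 − (-1) = 2.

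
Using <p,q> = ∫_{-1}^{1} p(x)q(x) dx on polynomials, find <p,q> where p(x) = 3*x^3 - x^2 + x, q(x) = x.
<p,q> = 28/15

Expand the product: p(x)·q(x) = 3*x^4 - x^3 + x^2.
∫_{-1}^{1} of each monomial x^k gives [2/(k+1) if k even, 0 if k odd]. Integrating term-by-term (or equivalently evaluating the antiderivative F(x) = 3*x^5/5 - x^4/4 + x^3/3 at the endpoints):
  F(1) − F(−1) = 41/60 − (-71/60) = 28/15.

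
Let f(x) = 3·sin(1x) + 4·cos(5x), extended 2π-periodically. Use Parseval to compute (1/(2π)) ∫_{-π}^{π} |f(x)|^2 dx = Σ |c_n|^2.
Σ |c_n|^2 = 25/2

Expand |f|^2 and use orthogonality of {sin(nx), cos(mx)} on [-π, π]:
  ∫_{-π}^{π} sin(nx)^2 dx = π, ∫ cos(mx)^2 dx = π, and cross terms integrate to 0.
So ∫_{-π}^{π} f(x)^2 dx = 3^2 · π + 4^2 · π = (9 + 16)π.
Divide by 2π: (9 + 16)/2 = 25/2.
By Parseval, this equals Σ |c_n|^2.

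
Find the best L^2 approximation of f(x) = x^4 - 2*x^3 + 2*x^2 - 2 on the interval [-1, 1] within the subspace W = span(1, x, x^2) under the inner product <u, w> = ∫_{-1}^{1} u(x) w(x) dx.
g(x) = 20*x^2/7 - 6*x/5 - 73/35

The best approximation g ∈ W is the orthogonal projection of f onto W. Writing g = a_0 + a_1 x + a_2 x^2, the coefficients solve the normal equations G · a = b where
  G_{ij} = <φ_i, φ_j> and b_i = <f, φ_i>, with φ_0 = 1, φ_1 = x, φ_2 = x^2.
G =
  [2, 0, 2/3]
  [0, 2/3, 0]
  [2/3, 0, 2/5],
b = (-34/15, -4/5, -26/105).
Solving gives a_0 = -73/35, a_1 = -6/5, a_2 = 20/7, so
  g(x) = 20*x^2/7 - 6*x/5 - 73/35.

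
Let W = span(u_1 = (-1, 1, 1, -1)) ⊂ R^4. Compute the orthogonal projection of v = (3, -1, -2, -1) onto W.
proj_W(v) = (5/4, -5/4, -5/4, 5/4)

Set up U = [u_1 | ... | u_1] ∈ R^(4×1). The projector onto W = col(U) is P = U (U^T U)^(-1) U^T.
Compute U^T U =
  [4],
and U^T v = (-5).
Solve U^T U · c = U^T v for the coefficients: c = (-5/4). The projection is proj_W(v) = U c.
Check: (v - proj_W(v)) · u_1 = 0  (should be 0).
Result: proj_W(v) = (5/4, -5/4, -5/4, 5/4).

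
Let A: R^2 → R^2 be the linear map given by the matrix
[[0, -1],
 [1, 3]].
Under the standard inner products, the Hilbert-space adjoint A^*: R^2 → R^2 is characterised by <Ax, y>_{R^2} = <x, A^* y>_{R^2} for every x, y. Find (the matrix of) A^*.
A^* = A^T =
[[0, 1],
 [-1, 3]]

For real matrices with standard dot products, the defining identity <Ax, y> = <x, A^* y> gives (Ax)^T y = x^T (A^*) y, i.e. x^T A^T y = x^T (A^*) y. Since this holds for all x, y, we must have A^* = A^T. Therefore
A^* =
[[0, 1],
 [-1, 3]].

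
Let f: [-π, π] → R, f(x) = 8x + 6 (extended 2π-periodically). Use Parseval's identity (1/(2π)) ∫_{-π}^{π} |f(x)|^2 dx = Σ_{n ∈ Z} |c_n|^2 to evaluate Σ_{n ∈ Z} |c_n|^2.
Σ |c_n|^2 = 64π^2/3 + 36

Expand and integrate term by term over [-π, π]:
  ∫ (8x)^2 dx = 64·(2π^3/3); ∫ 2·8·(6)·x dx = 0 (odd integrand); ∫ 6^2 dx = 36·2π.
So (1/(2π)) ∫_{-π}^{π} (8x + 6)^2 dx = 64π^2/3 + 36 = 64π^2/3 + 36.
Parseval ⇒ Σ |c_n|^2 = 64π^2/3 + 36.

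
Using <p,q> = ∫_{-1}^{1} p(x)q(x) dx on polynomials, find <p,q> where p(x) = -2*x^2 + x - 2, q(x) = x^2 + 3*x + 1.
<p,q> = -82/15

Expand the product: p(x)·q(x) = -2*x^4 - 5*x^3 - x^2 - 5*x - 2.
∫_{-1}^{1} of each monomial x^k gives [2/(k+1) if k even, 0 if k odd]. Integrating term-by-term (or equivalently evaluating the antiderivative F(x) = -2*x^5/5 - 5*x^4/4 - x^3/3 - 5*x^2/2 - 2*x at the endpoints):
  F(1) − F(−1) = -389/60 − (-61/60) = -82/15.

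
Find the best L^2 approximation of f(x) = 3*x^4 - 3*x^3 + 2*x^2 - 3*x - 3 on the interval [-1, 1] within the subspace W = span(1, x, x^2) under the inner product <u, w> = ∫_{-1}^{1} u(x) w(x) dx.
g(x) = 32*x^2/7 - 24*x/5 - 114/35

The best approximation g ∈ W is the orthogonal projection of f onto W. Writing g = a_0 + a_1 x + a_2 x^2, the coefficients solve the normal equations G · a = b where
  G_{ij} = <φ_i, φ_j> and b_i = <f, φ_i>, with φ_0 = 1, φ_1 = x, φ_2 = x^2.
G =
  [2, 0, 2/3]
  [0, 2/3, 0]
  [2/3, 0, 2/5],
b = (-52/15, -16/5, -12/35).
Solving gives a_0 = -114/35, a_1 = -24/5, a_2 = 32/7, so
  g(x) = 32*x^2/7 - 24*x/5 - 114/35.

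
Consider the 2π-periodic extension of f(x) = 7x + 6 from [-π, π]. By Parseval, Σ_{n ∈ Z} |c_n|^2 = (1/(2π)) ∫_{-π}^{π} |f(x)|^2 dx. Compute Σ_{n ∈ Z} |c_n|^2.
Σ |c_n|^2 = 49π^2/3 + 36

Expand and integrate term by term over [-π, π]:
  ∫ (7x)^2 dx = 49·(2π^3/3); ∫ 2·7·(6)·x dx = 0 (odd integrand); ∫ 6^2 dx = 36·2π.
So (1/(2π)) ∫_{-π}^{π} (7x + 6)^2 dx = 49π^2/3 + 36 = 49π^2/3 + 36.
Parseval ⇒ Σ |c_n|^2 = 49π^2/3 + 36.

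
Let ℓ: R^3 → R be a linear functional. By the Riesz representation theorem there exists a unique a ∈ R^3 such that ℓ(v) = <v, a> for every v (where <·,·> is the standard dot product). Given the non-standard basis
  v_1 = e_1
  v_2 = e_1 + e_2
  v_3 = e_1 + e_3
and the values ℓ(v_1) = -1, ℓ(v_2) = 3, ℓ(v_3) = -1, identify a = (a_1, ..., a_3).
a = (-1, 4, 0)

Write a = (a_1, ..., a_3) in the standard basis. For each basis vector v_i, ℓ(v_i) = <v_i, a> is a linear equation in the a_j's. Collect the n equations into a matrix system V a = ℓ, where row i of V is v_i (expressed in the standard basis). Since V is invertible (lower-triangular with 1s on the diagonal, up to permutation), solve by back-substitution:
  V =
[[1, 0, 0],
 [1, 1, 0],
 [1, 0, 1]]
  V a = (-1, 3, -1)
Solving gives a = (-1, 4, 0).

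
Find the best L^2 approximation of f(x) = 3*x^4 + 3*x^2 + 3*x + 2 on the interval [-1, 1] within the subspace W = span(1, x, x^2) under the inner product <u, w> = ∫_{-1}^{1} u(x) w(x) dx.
g(x) = 39*x^2/7 + 3*x + 61/35

The best approximation g ∈ W is the orthogonal projection of f onto W. Writing g = a_0 + a_1 x + a_2 x^2, the coefficients solve the normal equations G · a = b where
  G_{ij} = <φ_i, φ_j> and b_i = <f, φ_i>, with φ_0 = 1, φ_1 = x, φ_2 = x^2.
G =
  [2, 0, 2/3]
  [0, 2/3, 0]
  [2/3, 0, 2/5],
b = (36/5, 2, 356/105).
Solving gives a_0 = 61/35, a_1 = 3, a_2 = 39/7, so
  g(x) = 39*x^2/7 + 3*x + 61/35.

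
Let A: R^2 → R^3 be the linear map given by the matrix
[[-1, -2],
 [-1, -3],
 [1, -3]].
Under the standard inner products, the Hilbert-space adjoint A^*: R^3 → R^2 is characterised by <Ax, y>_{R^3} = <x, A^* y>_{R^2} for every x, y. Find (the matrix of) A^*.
A^* = A^T =
[[-1, -1, 1],
 [-2, -3, -3]]

For real matrices with standard dot products, the defining identity <Ax, y> = <x, A^* y> gives (Ax)^T y = x^T (A^*) y, i.e. x^T A^T y = x^T (A^*) y. Since this holds for all x, y, we must have A^* = A^T. Therefore
A^* =
[[-1, -1, 1],
 [-2, -3, -3]].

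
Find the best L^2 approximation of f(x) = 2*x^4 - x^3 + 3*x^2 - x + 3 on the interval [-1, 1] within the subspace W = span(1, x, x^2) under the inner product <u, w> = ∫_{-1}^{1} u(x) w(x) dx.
g(x) = 33*x^2/7 - 8*x/5 + 99/35

The best approximation g ∈ W is the orthogonal projection of f onto W. Writing g = a_0 + a_1 x + a_2 x^2, the coefficients solve the normal equations G · a = b where
  G_{ij} = <φ_i, φ_j> and b_i = <f, φ_i>, with φ_0 = 1, φ_1 = x, φ_2 = x^2.
G =
  [2, 0, 2/3]
  [0, 2/3, 0]
  [2/3, 0, 2/5],
b = (44/5, -16/15, 132/35).
Solving gives a_0 = 99/35, a_1 = -8/5, a_2 = 33/7, so
  g(x) = 33*x^2/7 - 8*x/5 + 99/35.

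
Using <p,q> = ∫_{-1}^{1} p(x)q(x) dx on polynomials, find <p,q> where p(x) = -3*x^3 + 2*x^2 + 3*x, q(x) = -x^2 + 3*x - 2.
<p,q> = -16/15

Expand the product: p(x)·q(x) = 3*x^5 - 11*x^4 + 9*x^3 + 5*x^2 - 6*x.
∫_{-1}^{1} of each monomial x^k gives [2/(k+1) if k even, 0 if k odd]. Integrating term-by-term (or equivalently evaluating the antiderivative F(x) = x^6/2 - 11*x^5/5 + 9*x^4/4 + 5*x^3/3 - 3*x^2 at the endpoints):
  F(1) − F(−1) = -47/60 − (17/60) = -16/15.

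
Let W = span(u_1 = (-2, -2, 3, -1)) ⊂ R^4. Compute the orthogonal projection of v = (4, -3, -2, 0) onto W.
proj_W(v) = (8/9, 8/9, -4/3, 4/9)

Set up U = [u_1 | ... | u_1] ∈ R^(4×1). The projector onto W = col(U) is P = U (U^T U)^(-1) U^T.
Compute U^T U =
  [18],
and U^T v = (-8).
Solve U^T U · c = U^T v for the coefficients: c = (-4/9). The projection is proj_W(v) = U c.
Check: (v - proj_W(v)) · u_1 = 0  (should be 0).
Result: proj_W(v) = (8/9, 8/9, -4/3, 4/9).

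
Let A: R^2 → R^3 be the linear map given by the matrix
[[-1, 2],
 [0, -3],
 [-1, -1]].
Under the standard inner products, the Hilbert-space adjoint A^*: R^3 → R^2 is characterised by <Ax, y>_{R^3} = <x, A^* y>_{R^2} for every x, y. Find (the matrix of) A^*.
A^* = A^T =
[[-1, 0, -1],
 [2, -3, -1]]

For real matrices with standard dot products, the defining identity <Ax, y> = <x, A^* y> gives (Ax)^T y = x^T (A^*) y, i.e. x^T A^T y = x^T (A^*) y. Since this holds for all x, y, we must have A^* = A^T. Therefore
A^* =
[[-1, 0, -1],
 [2, -3, -1]].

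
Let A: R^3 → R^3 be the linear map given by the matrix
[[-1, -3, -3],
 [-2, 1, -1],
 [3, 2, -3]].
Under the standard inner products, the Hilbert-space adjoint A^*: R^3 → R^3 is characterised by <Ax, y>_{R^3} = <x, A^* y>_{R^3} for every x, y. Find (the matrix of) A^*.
A^* = A^T =
[[-1, -2, 3],
 [-3, 1, 2],
 [-3, -1, -3]]

For real matrices with standard dot products, the defining identity <Ax, y> = <x, A^* y> gives (Ax)^T y = x^T (A^*) y, i.e. x^T A^T y = x^T (A^*) y. Since this holds for all x, y, we must have A^* = A^T. Therefore
A^* =
[[-1, -2, 3],
 [-3, 1, 2],
 [-3, -1, -3]].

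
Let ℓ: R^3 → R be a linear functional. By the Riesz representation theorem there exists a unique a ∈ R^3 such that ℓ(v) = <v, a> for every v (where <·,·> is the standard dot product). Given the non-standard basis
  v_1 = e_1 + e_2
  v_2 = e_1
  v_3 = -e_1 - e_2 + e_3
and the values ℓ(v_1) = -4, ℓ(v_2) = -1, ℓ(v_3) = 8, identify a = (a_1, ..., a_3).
a = (-1, -3, 4)

Write a = (a_1, ..., a_3) in the standard basis. For each basis vector v_i, ℓ(v_i) = <v_i, a> is a linear equation in the a_j's. Collect the n equations into a matrix system V a = ℓ, where row i of V is v_i (expressed in the standard basis). Since V is invertible (lower-triangular with 1s on the diagonal, up to permutation), solve by back-substitution:
  V =
[[1, 1, 0],
 [1, 0, 0],
 [-1, -1, 1]]
  V a = (-4, -1, 8)
Solving gives a = (-1, -3, 4).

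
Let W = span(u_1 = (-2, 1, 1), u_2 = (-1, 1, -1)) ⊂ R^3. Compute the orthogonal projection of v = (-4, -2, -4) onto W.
proj_W(v) = (-10/7, 13/7, -19/7)

Set up U = [u_1 | ... | u_2] ∈ R^(3×2). The projector onto W = col(U) is P = U (U^T U)^(-1) U^T.
Compute U^T U =
  [6, 2]
  [2, 3],
and U^T v = (2, 6).
Solve U^T U · c = U^T v for the coefficients: c = (-3/7, 16/7). The projection is proj_W(v) = U c.
Check: (v - proj_W(v)) · u_1 = 0  (should be 0).
Check: (v - proj_W(v)) · u_2 = 0  (should be 0).
Result: proj_W(v) = (-10/7, 13/7, -19/7).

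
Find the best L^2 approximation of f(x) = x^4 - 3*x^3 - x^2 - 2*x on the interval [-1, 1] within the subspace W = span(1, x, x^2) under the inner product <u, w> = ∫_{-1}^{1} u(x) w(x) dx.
g(x) = -x^2/7 - 19*x/5 - 3/35

The best approximation g ∈ W is the orthogonal projection of f onto W. Writing g = a_0 + a_1 x + a_2 x^2, the coefficients solve the normal equations G · a = b where
  G_{ij} = <φ_i, φ_j> and b_i = <f, φ_i>, with φ_0 = 1, φ_1 = x, φ_2 = x^2.
G =
  [2, 0, 2/3]
  [0, 2/3, 0]
  [2/3, 0, 2/5],
b = (-4/15, -38/15, -4/35).
Solving gives a_0 = -3/35, a_1 = -19/5, a_2 = -1/7, so
  g(x) = -x^2/7 - 19*x/5 - 3/35.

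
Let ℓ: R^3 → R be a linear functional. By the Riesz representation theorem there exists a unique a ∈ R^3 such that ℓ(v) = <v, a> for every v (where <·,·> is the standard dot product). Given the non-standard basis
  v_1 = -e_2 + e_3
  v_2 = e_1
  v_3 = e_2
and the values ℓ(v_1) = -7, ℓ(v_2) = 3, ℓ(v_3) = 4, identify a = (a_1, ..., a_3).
a = (3, 4, -3)

Write a = (a_1, ..., a_3) in the standard basis. For each basis vector v_i, ℓ(v_i) = <v_i, a> is a linear equation in the a_j's. Collect the n equations into a matrix system V a = ℓ, where row i of V is v_i (expressed in the standard basis). Since V is invertible (lower-triangular with 1s on the diagonal, up to permutation), solve by back-substitution:
  V =
[[0, -1, 1],
 [1, 0, 0],
 [0, 1, 0]]
  V a = (-7, 3, 4)
Solving gives a = (3, 4, -3).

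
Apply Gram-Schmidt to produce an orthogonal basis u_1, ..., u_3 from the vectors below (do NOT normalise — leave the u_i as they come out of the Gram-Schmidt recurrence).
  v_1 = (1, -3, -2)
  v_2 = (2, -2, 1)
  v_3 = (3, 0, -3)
Orthogonal basis:
  u_1 = (1, -3, -2)
  u_2 = (11/7, -5/7, 13/7)
  u_3 = (77/30, 11/6, -22/15)

Apply the Gram-Schmidt recurrence
  u_1 = v_1
  u_i = v_i − Σ_{j<i} ((v_i · u_j) / (u_j · u_j)) · u_j.

Step by step this gives:
  u_1 = (1, -3, -2)
  u_2 = (11/7, -5/7, 13/7)
  u_3 = (77/30, 11/6, -22/15)

Orthogonality check:
  u_2 · u_1 = 0 (should be 0)
  u_3 · u_1 = 0 (should be 0)
  u_3 · u_2 = 0 (should be 0)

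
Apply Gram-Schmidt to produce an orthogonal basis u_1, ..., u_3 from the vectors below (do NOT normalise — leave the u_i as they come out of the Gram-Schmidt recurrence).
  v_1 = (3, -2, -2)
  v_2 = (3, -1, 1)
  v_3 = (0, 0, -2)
Orthogonal basis:
  u_1 = (3, -2, -2)
  u_2 = (24/17, 1/17, 35/17)
  u_3 = (12/53, 27/53, -9/53)

Apply the Gram-Schmidt recurrence
  u_1 = v_1
  u_i = v_i − Σ_{j<i} ((v_i · u_j) / (u_j · u_j)) · u_j.

Step by step this gives:
  u_1 = (3, -2, -2)
  u_2 = (24/17, 1/17, 35/17)
  u_3 = (12/53, 27/53, -9/53)

Orthogonality check:
  u_2 · u_1 = 0 (should be 0)
  u_3 · u_1 = 0 (should be 0)
  u_3 · u_2 = 0 (should be 0)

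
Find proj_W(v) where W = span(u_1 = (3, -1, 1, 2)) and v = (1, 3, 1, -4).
proj_W(v) = (-7/5, 7/15, -7/15, -14/15)

Set up U = [u_1 | ... | u_1] ∈ R^(4×1). The projector onto W = col(U) is P = U (U^T U)^(-1) U^T.
Compute U^T U =
  [15],
and U^T v = (-7).
Solve U^T U · c = U^T v for the coefficients: c = (-7/15). The projection is proj_W(v) = U c.
Check: (v - proj_W(v)) · u_1 = 0  (should be 0).
Result: proj_W(v) = (-7/5, 7/15, -7/15, -14/15).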